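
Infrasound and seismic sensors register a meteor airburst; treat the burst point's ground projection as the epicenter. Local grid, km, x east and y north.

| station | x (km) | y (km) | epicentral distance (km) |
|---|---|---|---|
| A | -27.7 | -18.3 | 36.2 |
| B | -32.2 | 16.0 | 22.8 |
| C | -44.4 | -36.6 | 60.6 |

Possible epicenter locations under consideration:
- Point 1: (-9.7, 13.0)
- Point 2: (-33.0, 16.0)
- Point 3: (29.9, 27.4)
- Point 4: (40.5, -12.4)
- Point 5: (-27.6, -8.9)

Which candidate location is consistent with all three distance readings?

Point 1

For each candidate, compare |candidate − station| to the reported distance:
Point 1: residuals A 0.1, B 0.1, C 0.1 → max 0.1 km
Point 2: residuals A 1.5, B 22.0, C 6.8 → max 22.0 km
Point 3: residuals A 37.3, B 40.3, C 37.5 → max 40.3 km
Point 4: residuals A 32.3, B 55.3, C 27.7 → max 55.3 km
Point 5: residuals A 26.8, B 2.5, C 28.2 → max 28.2 km
Only Point 1 has all residuals ≈ 0.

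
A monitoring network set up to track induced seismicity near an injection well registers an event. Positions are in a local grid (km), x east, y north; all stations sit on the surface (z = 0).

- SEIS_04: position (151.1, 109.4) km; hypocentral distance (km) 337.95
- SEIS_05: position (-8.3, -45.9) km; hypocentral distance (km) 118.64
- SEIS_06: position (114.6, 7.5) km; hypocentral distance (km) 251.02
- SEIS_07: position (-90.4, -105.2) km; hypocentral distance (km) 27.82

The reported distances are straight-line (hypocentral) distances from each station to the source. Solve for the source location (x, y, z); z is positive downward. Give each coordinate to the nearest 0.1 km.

x ≈ -108.0 km, y ≈ -106.5 km, depth ≈ 21.5 km

Each station gives a sphere (x−x_i)² + (y−y_i)² + z² = d_i² (stations at z=0).
Subtracting the SEIS_04 sphere from SEIS_05 and SEIS_06: z² cancels, leaving linear equations in x and y:
-318.8 x − 310.6 y = 67510.88
-73.0 x − 203.8 y = 29589.00
Solving: x ≈ -108.005, y ≈ -106.500 km (keep extra digits for the depth step; rounded: -108.0, -106.5).
Then from the SEIS_04 sphere: z² = 337.95² − (x − 151.1)² − (y − 109.4)² with x = -108.005, y = -106.500, so z ≈ 21.494 ≈ 21.5 km.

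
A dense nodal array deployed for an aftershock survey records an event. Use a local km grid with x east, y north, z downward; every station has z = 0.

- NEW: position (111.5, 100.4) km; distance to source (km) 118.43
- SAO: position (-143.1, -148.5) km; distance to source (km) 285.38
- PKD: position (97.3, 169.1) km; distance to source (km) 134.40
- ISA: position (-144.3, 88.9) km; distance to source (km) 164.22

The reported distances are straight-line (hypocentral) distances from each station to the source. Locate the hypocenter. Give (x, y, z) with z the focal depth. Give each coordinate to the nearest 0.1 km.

x ≈ 9.3 km, y ≈ 85.7 km, depth ≈ 58.0 km

Each station gives a sphere (x−x_i)² + (y−y_i)² + z² = d_i² (stations at z=0).
Subtracting the NEW sphere from SAO and PKD: z² cancels, leaving linear equations in x and y:
-509.2 x − 497.8 y = -47398.63
-28.4 x + 137.4 y = 11511.99
Solving: x ≈ 9.297, y ≈ 85.706 km (keep extra digits for the depth step; rounded: 9.3, 85.7).
Then from the NEW sphere: z² = 118.43² − (x − 111.5)² − (y − 100.4)² with x = 9.297, y = 85.706, so z ≈ 58.003 ≈ 58.0 km.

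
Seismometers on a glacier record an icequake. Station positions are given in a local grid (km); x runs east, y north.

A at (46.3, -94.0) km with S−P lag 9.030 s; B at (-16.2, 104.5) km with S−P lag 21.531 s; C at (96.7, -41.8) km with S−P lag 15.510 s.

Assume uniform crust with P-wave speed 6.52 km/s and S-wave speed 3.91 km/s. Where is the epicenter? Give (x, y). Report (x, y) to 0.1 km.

-41.3 km east, -104.3 km north

Distance from S−P lag: d = Δt · v_P v_S / (v_P − v_S) = Δt · (6.52·3.91)/(6.52−3.91) ≈ 9.7675·Δt.
So d_A = 88.20, d_B = 210.30, d_C = 151.49 km.
Circle about each station: (x − 46.3)² + (y + 94.0)² = 88.20²; (x + 16.2)² + (y − 104.5)² = 210.30²; (x − 96.7)² + (y + 41.8)² = 151.49².
Subtracting the A equation from the B and C equations removes the quadratic terms:
-125.0 x + 397.0 y = -36243.85
100.8 x + 104.4 y = -15051.54
Solving the 2×2 system: x ≈ -41.3, y ≈ -104.3 km.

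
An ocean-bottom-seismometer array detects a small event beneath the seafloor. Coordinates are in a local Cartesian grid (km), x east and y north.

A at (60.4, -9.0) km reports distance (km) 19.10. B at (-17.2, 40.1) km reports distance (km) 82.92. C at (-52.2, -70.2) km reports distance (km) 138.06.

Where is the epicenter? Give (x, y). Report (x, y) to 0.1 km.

Circle about each station: (x − 60.4)² + (y + 9.0)² = 19.10²; (x + 17.2)² + (y − 40.1)² = 82.92²; (x + 52.2)² + (y + 70.2)² = 138.06².
Subtracting the A equation from the B and C equations removes the quadratic terms:
-155.2 x + 98.2 y = -8336.23
-225.2 x − 122.4 y = -14772.03
Solving the 2×2 system: x ≈ 60.1, y ≈ 10.1 km.
Check against A (with the unrounded x, y): √((x − 60.4)²+(y + 9.0)²) = 19.10 ≈ 19.10 km. ✓

60.1 km east, 10.1 km north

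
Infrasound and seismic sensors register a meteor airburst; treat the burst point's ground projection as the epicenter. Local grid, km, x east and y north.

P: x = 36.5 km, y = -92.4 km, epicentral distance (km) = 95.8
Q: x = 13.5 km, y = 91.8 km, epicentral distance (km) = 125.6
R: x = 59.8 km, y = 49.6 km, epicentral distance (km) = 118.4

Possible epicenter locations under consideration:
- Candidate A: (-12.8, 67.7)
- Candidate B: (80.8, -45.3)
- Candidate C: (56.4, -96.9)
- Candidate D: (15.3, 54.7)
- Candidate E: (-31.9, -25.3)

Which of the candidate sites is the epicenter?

For each candidate, compare |candidate − station| to the reported distance:
Candidate A: residuals P 71.7, Q 89.9, R 43.6 → max 89.9 km
Candidate B: residuals P 31.1, Q 27.1, R 21.2 → max 31.1 km
Candidate C: residuals P 75.4, Q 67.9, R 28.1 → max 75.4 km
Candidate D: residuals P 52.8, Q 88.5, R 73.6 → max 88.5 km
Candidate E: residuals P 0.0, Q 0.0, R 0.0 → max 0.0 km
Only Candidate E has all residuals ≈ 0.

Candidate E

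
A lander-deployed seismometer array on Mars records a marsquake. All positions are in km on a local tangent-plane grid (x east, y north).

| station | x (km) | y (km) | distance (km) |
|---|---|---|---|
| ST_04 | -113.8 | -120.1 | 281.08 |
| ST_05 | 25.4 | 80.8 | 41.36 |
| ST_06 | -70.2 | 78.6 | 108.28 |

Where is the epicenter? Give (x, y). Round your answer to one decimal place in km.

Circle about each station: (x + 113.8)² + (y + 120.1)² = 281.08²; (x − 25.4)² + (y − 80.8)² = 41.36²; (x + 70.2)² + (y − 78.6)² = 108.28².
Subtracting the ST_04 equation from the ST_05 and ST_06 equations removes the quadratic terms:
278.4 x + 401.8 y = 57094.67
87.2 x + 397.4 y = 51012.96
Solving the 2×2 system: x ≈ 29.0, y ≈ 122.0 km.

(29.0, 122.0)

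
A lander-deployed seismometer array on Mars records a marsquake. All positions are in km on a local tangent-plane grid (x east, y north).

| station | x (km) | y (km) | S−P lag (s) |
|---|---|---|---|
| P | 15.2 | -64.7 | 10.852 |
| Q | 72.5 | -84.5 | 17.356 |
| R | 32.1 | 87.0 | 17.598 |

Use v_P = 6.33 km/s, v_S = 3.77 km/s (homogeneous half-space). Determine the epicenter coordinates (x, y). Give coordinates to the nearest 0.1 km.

Distance from S−P lag: d = Δt · v_P v_S / (v_P − v_S) = Δt · (6.33·3.77)/(6.33−3.77) ≈ 9.3219·Δt.
So d_P = 101.16, d_Q = 161.79, d_R = 164.05 km.
Circle about each station: (x − 15.2)² + (y + 64.7)² = 101.16²; (x − 72.5)² + (y + 84.5)² = 161.79²; (x − 32.1)² + (y − 87.0)² = 164.05².
Subtracting pairs of circle equations eliminates x²+y² and gives linear equations (the radical axes):
114.6 x − 39.6 y = -7963.29
33.8 x + 303.4 y = -12496.78
Solving the 2×2 system: x ≈ -80.6, y ≈ -32.2 km.
Check against P (with the unrounded x, y): √((x − 15.2)²+(y + 64.7)²) = 101.18 ≈ 101.16 km. ✓

x ≈ -80.6 km, y ≈ -32.2 km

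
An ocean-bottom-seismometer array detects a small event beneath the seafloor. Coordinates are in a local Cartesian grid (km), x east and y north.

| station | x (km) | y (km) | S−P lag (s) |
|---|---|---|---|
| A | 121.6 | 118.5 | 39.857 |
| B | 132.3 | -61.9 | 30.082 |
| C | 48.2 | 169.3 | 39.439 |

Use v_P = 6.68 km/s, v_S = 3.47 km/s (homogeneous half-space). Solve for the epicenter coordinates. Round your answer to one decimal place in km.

x ≈ -83.9 km, y ≈ -83.0 km

Distance from S−P lag: d = Δt · v_P v_S / (v_P − v_S) = Δt · (6.68·3.47)/(6.68−3.47) ≈ 7.2211·Δt.
So d_A = 287.81, d_B = 217.22, d_C = 284.79 km.
Circle about each station: (x − 121.6)² + (y − 118.5)² = 287.81²; (x − 132.3)² + (y + 61.9)² = 217.22²; (x − 48.2)² + (y − 169.3)² = 284.79².
Subtracting pairs of circle equations eliminates x²+y² and gives linear equations (the radical axes):
21.4 x − 360.8 y = 28156.16
-146.8 x + 101.6 y = 3886.17
Solving the 2×2 system: x ≈ -83.9, y ≈ -83.0 km.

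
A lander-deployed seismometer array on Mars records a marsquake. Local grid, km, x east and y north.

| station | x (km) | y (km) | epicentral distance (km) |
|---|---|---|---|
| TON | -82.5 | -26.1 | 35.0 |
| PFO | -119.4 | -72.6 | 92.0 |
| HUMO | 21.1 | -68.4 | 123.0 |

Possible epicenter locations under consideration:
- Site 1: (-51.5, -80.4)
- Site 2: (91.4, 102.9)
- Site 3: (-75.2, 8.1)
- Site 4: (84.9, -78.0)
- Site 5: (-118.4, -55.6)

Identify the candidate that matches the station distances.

Site 3

For each candidate, compare |candidate − station| to the reported distance:
Site 1: residuals TON 27.5, PFO 23.7, HUMO 49.4 → max 49.4 km
Site 2: residuals TON 181.5, PFO 182.3, HUMO 62.2 → max 182.3 km
Site 3: residuals TON 0.0, PFO 0.0, HUMO 0.0 → max 0.0 km
Site 4: residuals TON 140.3, PFO 112.4, HUMO 58.5 → max 140.3 km
Site 5: residuals TON 11.5, PFO 75.0, HUMO 17.1 → max 75.0 km
Only Site 3 has all residuals ≈ 0.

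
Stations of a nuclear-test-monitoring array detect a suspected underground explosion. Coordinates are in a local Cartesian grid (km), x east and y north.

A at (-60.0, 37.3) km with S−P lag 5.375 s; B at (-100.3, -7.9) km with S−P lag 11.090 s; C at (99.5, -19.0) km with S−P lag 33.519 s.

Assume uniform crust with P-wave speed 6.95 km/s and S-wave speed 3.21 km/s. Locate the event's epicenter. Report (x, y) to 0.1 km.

(-85.6, 56.6)

Distance from S−P lag: d = Δt · v_P v_S / (v_P − v_S) = Δt · (6.95·3.21)/(6.95−3.21) ≈ 5.9651·Δt.
So d_A = 32.06, d_B = 66.15, d_C = 199.94 km.
Circle about each station: (x + 60.0)² + (y − 37.3)² = 32.06²; (x + 100.3)² + (y + 7.9)² = 66.15²; (x − 99.5)² + (y + 19.0)² = 199.94².
Subtracting the A equation from the B and C equations removes the quadratic terms:
-80.6 x − 90.4 y = 1783.23
319.0 x − 112.6 y = -33678.20
Solving the 2×2 system: x ≈ -85.6, y ≈ 56.6 km.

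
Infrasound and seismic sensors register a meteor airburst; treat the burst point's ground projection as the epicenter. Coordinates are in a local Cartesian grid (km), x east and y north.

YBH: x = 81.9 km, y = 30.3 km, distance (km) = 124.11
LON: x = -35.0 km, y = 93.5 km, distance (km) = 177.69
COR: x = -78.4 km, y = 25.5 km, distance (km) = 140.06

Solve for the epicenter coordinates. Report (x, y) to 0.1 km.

(18.0, -76.1)

Circle about each station: (x − 81.9)² + (y − 30.3)² = 124.11²; (x + 35.0)² + (y − 93.5)² = 177.69²; (x + 78.4)² + (y − 25.5)² = 140.06².
Subtracting the YBH equation from the LON and COR equations removes the quadratic terms:
-233.8 x + 126.4 y = -13828.89
-320.6 x − 9.6 y = -5042.40
Solving the 2×2 system: x ≈ 18.0, y ≈ -76.1 km.
Check against YBH (with the unrounded x, y): √((x − 81.9)²+(y − 30.3)²) = 124.11 ≈ 124.11 km. ✓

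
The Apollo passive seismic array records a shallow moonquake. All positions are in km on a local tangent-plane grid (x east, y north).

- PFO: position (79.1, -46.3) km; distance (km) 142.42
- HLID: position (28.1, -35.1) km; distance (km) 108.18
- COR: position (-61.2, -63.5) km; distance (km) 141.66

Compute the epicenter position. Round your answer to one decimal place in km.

x ≈ -6.8 km, y ≈ 67.3 km

Circle about each station: (x − 79.1)² + (y + 46.3)² = 142.42²; (x − 28.1)² + (y + 35.1)² = 108.18²; (x + 61.2)² + (y + 63.5)² = 141.66².
Subtracting pairs of circle equations eliminates x²+y² and gives linear equations (the radical axes):
-102.0 x + 22.4 y = 2201.66
-280.6 x − 34.4 y = -406.91
Solving the 2×2 system: x ≈ -6.8, y ≈ 67.3 km.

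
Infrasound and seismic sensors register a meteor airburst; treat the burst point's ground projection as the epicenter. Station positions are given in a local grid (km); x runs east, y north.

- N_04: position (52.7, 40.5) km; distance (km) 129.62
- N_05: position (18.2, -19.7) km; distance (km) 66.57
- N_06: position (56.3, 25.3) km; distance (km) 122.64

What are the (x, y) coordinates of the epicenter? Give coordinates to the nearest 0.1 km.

Circle about each station: (x − 52.7)² + (y − 40.5)² = 129.62²; (x − 18.2)² + (y + 19.7)² = 66.57²; (x − 56.3)² + (y − 25.3)² = 122.64².
Subtracting pairs of circle equations eliminates x²+y² and gives linear equations (the radical axes):
-69.0 x − 120.4 y = 8671.57
7.2 x − 30.4 y = 1153.01
Solving the 2×2 system: x ≈ -42.1, y ≈ -47.9 km.
Check against N_04 (with the unrounded x, y): √((x − 52.7)²+(y − 40.5)²) = 129.62 ≈ 129.62 km. ✓

-42.1 km east, -47.9 km north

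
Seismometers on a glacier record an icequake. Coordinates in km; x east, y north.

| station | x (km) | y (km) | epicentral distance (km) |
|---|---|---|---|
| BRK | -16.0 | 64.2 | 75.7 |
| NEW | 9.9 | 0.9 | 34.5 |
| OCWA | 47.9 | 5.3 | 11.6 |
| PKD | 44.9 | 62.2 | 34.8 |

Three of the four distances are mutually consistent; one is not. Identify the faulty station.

PKD

Solve using three stations at a time. Using BRK, NEW, OCWA (subtract circle equations pairwise → linear system) gives (x, y) ≈ (41.4, 14.9).
Distances from that point to each station vs reported:
  BRK: calculated 75.7 vs reported 75.7 → residual 0.0 km
  NEW: calculated 34.5 vs reported 34.5 → residual 0.0 km
  OCWA: calculated 11.6 vs reported 11.6 → residual 0.0 km
  PKD: calculated 47.4 vs reported 34.8 → residual 12.6 km
BRK, NEW, OCWA are mutually consistent (residuals ≈ 0); PKD is off by 12.6 km.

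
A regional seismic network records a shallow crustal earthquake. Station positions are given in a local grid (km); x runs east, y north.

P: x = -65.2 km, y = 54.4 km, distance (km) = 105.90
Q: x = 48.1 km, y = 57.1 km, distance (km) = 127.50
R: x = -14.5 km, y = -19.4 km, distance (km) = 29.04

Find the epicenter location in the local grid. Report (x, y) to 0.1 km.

x ≈ -28.4 km, y ≈ -44.9 km

Circle about each station: (x + 65.2)² + (y − 54.4)² = 105.90²; (x − 48.1)² + (y − 57.1)² = 127.50²; (x + 14.5)² + (y + 19.4)² = 29.04².
Subtracting the P equation from the Q and R equations removes the quadratic terms:
226.6 x + 5.4 y = -6677.82
101.4 x − 147.6 y = 3747.70
Solving the 2×2 system: x ≈ -28.4, y ≈ -44.9 km.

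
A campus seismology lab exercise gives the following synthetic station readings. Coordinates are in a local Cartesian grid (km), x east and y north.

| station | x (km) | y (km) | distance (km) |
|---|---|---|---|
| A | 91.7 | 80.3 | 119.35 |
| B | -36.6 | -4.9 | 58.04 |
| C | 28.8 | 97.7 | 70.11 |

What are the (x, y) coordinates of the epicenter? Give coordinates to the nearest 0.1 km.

-24.2 km east, 51.8 km north

Circle about each station: (x − 91.7)² + (y − 80.3)² = 119.35²; (x + 36.6)² + (y + 4.9)² = 58.04²; (x − 28.8)² + (y − 97.7)² = 70.11².
Subtracting pairs of circle equations eliminates x²+y² and gives linear equations (the radical axes):
-256.6 x − 170.4 y = -2617.63
-125.8 x + 34.8 y = 4846.76
Solving the 2×2 system: x ≈ -24.2, y ≈ 51.8 km.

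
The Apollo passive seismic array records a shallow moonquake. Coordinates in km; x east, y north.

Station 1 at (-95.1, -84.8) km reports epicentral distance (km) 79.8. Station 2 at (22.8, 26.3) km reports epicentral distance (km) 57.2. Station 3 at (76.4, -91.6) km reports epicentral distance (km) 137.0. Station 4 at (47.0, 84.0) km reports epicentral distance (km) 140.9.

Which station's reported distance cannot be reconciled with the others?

Solve using three stations at a time. Using Station 1, Station 3, Station 4 (subtract circle equations pairwise → linear system) gives (x, y) ≈ (-43.0, -24.4).
Distances from that point to each station vs reported:
  Station 1: calculated 79.8 vs reported 79.8 → residual 0.0 km
  Station 2: calculated 83.1 vs reported 57.2 → residual 25.9 km
  Station 3: calculated 137.0 vs reported 137.0 → residual 0.0 km
  Station 4: calculated 140.9 vs reported 140.9 → residual 0.0 km
Station 1, Station 3, Station 4 are mutually consistent (residuals ≈ 0); Station 2 is off by 25.9 km.

Station 2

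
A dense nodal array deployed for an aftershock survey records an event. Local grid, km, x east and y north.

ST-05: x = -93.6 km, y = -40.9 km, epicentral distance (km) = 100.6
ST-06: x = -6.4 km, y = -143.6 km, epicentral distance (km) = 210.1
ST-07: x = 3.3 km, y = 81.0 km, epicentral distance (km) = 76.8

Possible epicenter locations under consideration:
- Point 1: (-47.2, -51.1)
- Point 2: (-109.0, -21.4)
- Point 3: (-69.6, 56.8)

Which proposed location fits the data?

Point 3

For each candidate, compare |candidate − station| to the reported distance:
Point 1: residuals ST-05 53.1, ST-06 109.0, ST-07 64.6 → max 109.0 km
Point 2: residuals ST-05 75.8, ST-06 50.5, ST-07 75.2 → max 75.8 km
Point 3: residuals ST-05 0.0, ST-06 0.0, ST-07 0.0 → max 0.0 km
Only Point 3 has all residuals ≈ 0.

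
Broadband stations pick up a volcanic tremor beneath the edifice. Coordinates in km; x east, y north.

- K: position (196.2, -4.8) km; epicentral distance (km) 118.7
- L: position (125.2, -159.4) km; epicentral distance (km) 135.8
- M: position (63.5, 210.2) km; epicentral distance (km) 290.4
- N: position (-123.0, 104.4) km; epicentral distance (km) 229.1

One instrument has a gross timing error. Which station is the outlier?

K

Solve using three stations at a time. Using L, M, N (subtract circle equations pairwise → linear system) gives (x, y) ≈ (17.5, -76.6).
Distances from that point to each station vs reported:
  K: calculated 192.5 vs reported 118.7 → residual 73.8 km
  L: calculated 135.8 vs reported 135.8 → residual 0.0 km
  M: calculated 290.4 vs reported 290.4 → residual 0.0 km
  N: calculated 229.1 vs reported 229.1 → residual 0.0 km
L, M, N are mutually consistent (residuals ≈ 0); K is off by 73.8 km.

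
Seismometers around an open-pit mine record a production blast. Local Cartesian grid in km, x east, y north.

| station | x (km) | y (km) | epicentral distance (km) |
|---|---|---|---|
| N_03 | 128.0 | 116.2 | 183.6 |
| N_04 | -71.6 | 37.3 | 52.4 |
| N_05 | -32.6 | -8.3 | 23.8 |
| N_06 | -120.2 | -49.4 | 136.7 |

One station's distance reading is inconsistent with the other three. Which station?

Solve using three stations at a time. Using N_03, N_04, N_05 (subtract circle equations pairwise → linear system) gives (x, y) ≈ (-24.6, 14.1).
Distances from that point to each station vs reported:
  N_03: calculated 183.6 vs reported 183.6 → residual 0.0 km
  N_04: calculated 52.4 vs reported 52.4 → residual 0.0 km
  N_05: calculated 23.8 vs reported 23.8 → residual 0.0 km
  N_06: calculated 114.8 vs reported 136.7 → residual 21.9 km
N_03, N_04, N_05 are mutually consistent (residuals ≈ 0); N_06 is off by 21.9 km.

N_06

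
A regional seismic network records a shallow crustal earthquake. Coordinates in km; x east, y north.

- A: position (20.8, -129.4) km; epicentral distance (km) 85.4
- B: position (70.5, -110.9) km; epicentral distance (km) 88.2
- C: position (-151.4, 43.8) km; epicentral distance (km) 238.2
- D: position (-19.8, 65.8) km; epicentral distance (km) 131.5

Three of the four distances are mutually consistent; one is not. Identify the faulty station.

A

Solve using three stations at a time. Using B, C, D (subtract circle equations pairwise → linear system) gives (x, y) ≈ (77.3, -22.9).
Distances from that point to each station vs reported:
  A: calculated 120.5 vs reported 85.4 → residual 35.1 km
  B: calculated 88.2 vs reported 88.2 → residual 0.0 km
  C: calculated 238.2 vs reported 238.2 → residual 0.0 km
  D: calculated 131.5 vs reported 131.5 → residual 0.0 km
B, C, D are mutually consistent (residuals ≈ 0); A is off by 35.1 km.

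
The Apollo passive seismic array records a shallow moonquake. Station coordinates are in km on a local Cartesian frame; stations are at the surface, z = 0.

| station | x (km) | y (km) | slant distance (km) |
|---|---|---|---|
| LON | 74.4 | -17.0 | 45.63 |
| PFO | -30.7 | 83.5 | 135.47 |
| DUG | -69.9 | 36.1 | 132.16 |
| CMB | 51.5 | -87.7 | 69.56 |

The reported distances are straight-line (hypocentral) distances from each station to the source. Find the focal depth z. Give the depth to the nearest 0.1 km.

Each station gives a sphere (x−x_i)² + (y−y_i)² + z² = d_i² (stations at z=0).
Subtracting the LON sphere from PFO and DUG: z² cancels, leaving linear equations in x and y:
-210.2 x + 201.0 y = -14179.64
-288.6 x + 106.2 y = -15019.31
Solving: x ≈ 42.398, y ≈ -26.206 km (keep extra digits for the depth step; rounded: 42.4, -26.2).
Then from the LON sphere: z² = 45.63² − (x − 74.4)² − (y + 17.0)² with x = 42.398, y = -26.206, so z ≈ 31.196 ≈ 31.2 km.

31.2 km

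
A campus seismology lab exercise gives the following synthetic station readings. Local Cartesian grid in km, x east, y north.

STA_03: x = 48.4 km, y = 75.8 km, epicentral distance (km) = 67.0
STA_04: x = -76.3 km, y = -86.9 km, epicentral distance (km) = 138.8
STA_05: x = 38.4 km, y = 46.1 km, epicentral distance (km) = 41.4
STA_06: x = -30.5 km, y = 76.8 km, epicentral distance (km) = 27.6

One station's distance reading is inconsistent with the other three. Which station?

Solve using three stations at a time. Using STA_03, STA_04, STA_05 (subtract circle equations pairwise → linear system) gives (x, y) ≈ (0.8, 28.6).
Distances from that point to each station vs reported:
  STA_03: calculated 67.1 vs reported 67.0 → residual 0.1 km
  STA_04: calculated 138.8 vs reported 138.8 → residual 0.0 km
  STA_05: calculated 41.5 vs reported 41.4 → residual 0.1 km
  STA_06: calculated 57.5 vs reported 27.6 → residual 29.9 km
STA_03, STA_04, STA_05 are mutually consistent (residuals ≈ 0); STA_06 is off by 29.9 km.

STA_06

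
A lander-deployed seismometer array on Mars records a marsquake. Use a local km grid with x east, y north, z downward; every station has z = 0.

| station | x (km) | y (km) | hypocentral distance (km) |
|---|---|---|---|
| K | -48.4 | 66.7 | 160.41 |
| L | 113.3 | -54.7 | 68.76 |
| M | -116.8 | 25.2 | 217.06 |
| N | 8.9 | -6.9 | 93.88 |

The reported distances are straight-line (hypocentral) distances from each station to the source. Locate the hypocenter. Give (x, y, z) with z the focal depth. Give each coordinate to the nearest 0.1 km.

(97.7, 6.4, 27.4)

Each station gives a sphere (x−x_i)² + (y−y_i)² + z² = d_i² (stations at z=0).
Subtracting the K sphere from L and M: z² cancels, leaving linear equations in x and y:
323.4 x − 242.8 y = 30040.96
-136.8 x − 83.0 y = -13897.85
Solving: x ≈ 97.703, y ≈ 6.410 km (keep extra digits for the depth step; rounded: 97.7, 6.4).
Then from the K sphere: z² = 160.41² − (x + 48.4)² − (y − 66.7)² with x = 97.703, y = 6.410, so z ≈ 27.393 ≈ 27.4 km.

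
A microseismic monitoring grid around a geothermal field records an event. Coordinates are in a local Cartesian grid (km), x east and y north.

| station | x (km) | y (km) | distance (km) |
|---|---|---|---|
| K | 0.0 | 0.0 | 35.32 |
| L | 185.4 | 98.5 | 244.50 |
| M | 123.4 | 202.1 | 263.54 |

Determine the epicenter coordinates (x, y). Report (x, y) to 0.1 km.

Circle about each station: x² + y² = 35.32²; (x − 185.4)² + (y − 98.5)² = 244.50²; (x − 123.4)² + (y − 202.1)² = 263.54².
Subtracting the K equation from the L and M equations removes the quadratic terms:
370.8 x + 197.0 y = -14457.34
246.8 x + 404.2 y = -12133.86
Solving the 2×2 system: x ≈ -34.1, y ≈ -9.2 km.

-34.1 km east, -9.2 km north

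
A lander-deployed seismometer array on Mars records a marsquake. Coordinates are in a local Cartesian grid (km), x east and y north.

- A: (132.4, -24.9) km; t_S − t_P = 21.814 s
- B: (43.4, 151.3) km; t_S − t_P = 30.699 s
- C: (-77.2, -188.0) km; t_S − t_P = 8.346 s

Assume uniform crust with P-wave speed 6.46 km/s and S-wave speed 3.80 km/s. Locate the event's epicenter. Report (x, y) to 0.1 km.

Distance from S−P lag: d = Δt · v_P v_S / (v_P − v_S) = Δt · (6.46·3.80)/(6.46−3.80) ≈ 9.2286·Δt.
So d_A = 201.31, d_B = 283.31, d_C = 77.02 km.
Circle about each station: (x − 132.4)² + (y + 24.9)² = 201.31²; (x − 43.4)² + (y − 151.3)² = 283.31²; (x + 77.2)² + (y + 188.0)² = 77.02².
Subtracting the A equation from the B and C equations removes the quadratic terms:
-178.0 x + 352.4 y = -33113.36
-419.2 x − 326.2 y = 57747.71
Solving the 2×2 system: x ≈ -46.4, y ≈ -117.4 km.
Check against A (with the unrounded x, y): √((x − 132.4)²+(y + 24.9)²) = 201.31 ≈ 201.31 km. ✓

-46.4 km east, -117.4 km north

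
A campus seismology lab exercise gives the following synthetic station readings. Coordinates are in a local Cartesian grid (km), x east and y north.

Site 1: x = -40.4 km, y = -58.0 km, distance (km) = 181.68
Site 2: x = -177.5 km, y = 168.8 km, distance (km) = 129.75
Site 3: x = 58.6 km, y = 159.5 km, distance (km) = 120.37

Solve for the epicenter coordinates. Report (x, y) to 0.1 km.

x ≈ -56.1 km, y ≈ 123.0 km

Circle about each station: (x + 40.4)² + (y + 58.0)² = 181.68²; (x + 177.5)² + (y − 168.8)² = 129.75²; (x − 58.6)² + (y − 159.5)² = 120.37².
Subtracting pairs of circle equations eliminates x²+y² and gives linear equations (the radical axes):
-274.2 x + 453.6 y = 71176.09
198.0 x + 435.0 y = 42396.74
Solving the 2×2 system: x ≈ -56.1, y ≈ 123.0 km.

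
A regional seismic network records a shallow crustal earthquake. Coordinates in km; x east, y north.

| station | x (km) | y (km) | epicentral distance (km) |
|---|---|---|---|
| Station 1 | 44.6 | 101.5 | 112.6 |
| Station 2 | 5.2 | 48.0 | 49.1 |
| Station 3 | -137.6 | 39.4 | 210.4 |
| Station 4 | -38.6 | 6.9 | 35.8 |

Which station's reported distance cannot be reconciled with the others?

Station 3

Solve using three stations at a time. Using Station 1, Station 2, Station 4 (subtract circle equations pairwise → linear system) gives (x, y) ≈ (-3.7, -0.2).
Distances from that point to each station vs reported:
  Station 1: calculated 112.5 vs reported 112.6 → residual 0.1 km
  Station 2: calculated 49.0 vs reported 49.1 → residual 0.1 km
  Station 3: calculated 139.7 vs reported 210.4 → residual 70.7 km
  Station 4: calculated 35.6 vs reported 35.8 → residual 0.2 km
Station 1, Station 2, Station 4 are mutually consistent (residuals ≈ 0); Station 3 is off by 70.7 km.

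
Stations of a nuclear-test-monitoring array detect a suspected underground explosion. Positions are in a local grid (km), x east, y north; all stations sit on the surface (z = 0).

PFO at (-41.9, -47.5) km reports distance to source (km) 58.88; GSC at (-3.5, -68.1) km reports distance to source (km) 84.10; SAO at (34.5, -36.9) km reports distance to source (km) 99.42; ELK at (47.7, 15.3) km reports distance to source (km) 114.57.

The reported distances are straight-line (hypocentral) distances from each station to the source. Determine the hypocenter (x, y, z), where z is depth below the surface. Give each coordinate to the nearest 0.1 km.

Each station gives a sphere (x−x_i)² + (y−y_i)² + z² = d_i² (stations at z=0).
Subtracting the PFO sphere from GSC and SAO: z² cancels, leaving linear equations in x and y:
76.8 x − 41.2 y = -2967.96
152.8 x + 21.2 y = -7877.48
Solving: x ≈ -48.902, y ≈ -19.119 km (keep extra digits for the depth step; rounded: -48.9, -19.1).
Then from the PFO sphere: z² = 58.88² − (x + 41.9)² − (y + 47.5)² with x = -48.902, y = -19.119, so z ≈ 51.111 ≈ 51.1 km.

x ≈ -48.9 km, y ≈ -19.1 km, depth ≈ 51.1 km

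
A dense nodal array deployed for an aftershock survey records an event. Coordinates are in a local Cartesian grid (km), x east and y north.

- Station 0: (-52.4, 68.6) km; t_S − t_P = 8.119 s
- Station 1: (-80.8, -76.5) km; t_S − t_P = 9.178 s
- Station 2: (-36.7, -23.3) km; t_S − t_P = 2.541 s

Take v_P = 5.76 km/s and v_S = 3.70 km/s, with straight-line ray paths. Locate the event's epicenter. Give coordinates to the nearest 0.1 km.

-16.0 km east, -7.1 km north

Distance from S−P lag: d = Δt · v_P v_S / (v_P − v_S) = Δt · (5.76·3.70)/(5.76−3.70) ≈ 10.3456·Δt.
So d_Station 0 = 84.00, d_Station 1 = 94.95, d_Station 2 = 26.29 km.
Circle about each station: (x + 52.4)² + (y − 68.6)² = 84.00²; (x + 80.8)² + (y + 76.5)² = 94.95²; (x + 36.7)² + (y + 23.3)² = 26.29².
Subtracting the Station 0 equation from the Station 1 and Station 2 equations removes the quadratic terms:
-56.8 x − 290.2 y = 2969.67
31.4 x − 183.8 y = 802.90
Solving the 2×2 system: x ≈ -16.0, y ≈ -7.1 km.
Check against Station 0 (with the unrounded x, y): √((x + 52.4)²+(y − 68.6)²) = 84.00 ≈ 84.00 km. ✓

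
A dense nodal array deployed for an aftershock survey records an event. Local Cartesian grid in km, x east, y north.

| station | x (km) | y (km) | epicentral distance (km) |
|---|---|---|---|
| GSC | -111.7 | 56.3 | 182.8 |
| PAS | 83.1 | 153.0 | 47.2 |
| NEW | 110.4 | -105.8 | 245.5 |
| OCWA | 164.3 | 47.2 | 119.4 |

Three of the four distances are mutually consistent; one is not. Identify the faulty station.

Solve using three stations at a time. Using GSC, PAS, OCWA (subtract circle equations pairwise → linear system) gives (x, y) ≈ (62.9, 110.3).
Distances from that point to each station vs reported:
  GSC: calculated 182.8 vs reported 182.8 → residual 0.0 km
  PAS: calculated 47.2 vs reported 47.2 → residual 0.0 km
  NEW: calculated 221.3 vs reported 245.5 → residual 24.2 km
  OCWA: calculated 119.4 vs reported 119.4 → residual 0.0 km
GSC, PAS, OCWA are mutually consistent (residuals ≈ 0); NEW is off by 24.2 km.

NEW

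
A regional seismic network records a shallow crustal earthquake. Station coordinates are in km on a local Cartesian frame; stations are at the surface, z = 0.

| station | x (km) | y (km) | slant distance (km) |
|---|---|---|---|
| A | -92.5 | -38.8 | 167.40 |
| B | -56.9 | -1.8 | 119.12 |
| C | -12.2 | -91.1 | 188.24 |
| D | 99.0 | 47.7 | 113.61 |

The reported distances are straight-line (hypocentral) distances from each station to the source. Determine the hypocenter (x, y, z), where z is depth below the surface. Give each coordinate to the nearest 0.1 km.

Each station gives a sphere (x−x_i)² + (y−y_i)² + z² = d_i² (stations at z=0).
Subtracting the A sphere from B and C: z² cancels, leaving linear equations in x and y:
71.2 x + 74.0 y = 7012.35
160.6 x − 104.6 y = -9025.18
Solving: x ≈ 3.395, y ≈ 91.495 km (keep extra digits for the depth step; rounded: 3.4, 91.5).
Then from the A sphere: z² = 167.40² − (x + 92.5)² − (y + 38.8)² with x = 3.395, y = 91.495, so z ≈ 43.013 ≈ 43.0 km.
Check against D (with the unrounded solution): distance 113.62 ≈ 113.61 km. ✓

x ≈ 3.4 km, y ≈ 91.5 km, depth ≈ 43.0 km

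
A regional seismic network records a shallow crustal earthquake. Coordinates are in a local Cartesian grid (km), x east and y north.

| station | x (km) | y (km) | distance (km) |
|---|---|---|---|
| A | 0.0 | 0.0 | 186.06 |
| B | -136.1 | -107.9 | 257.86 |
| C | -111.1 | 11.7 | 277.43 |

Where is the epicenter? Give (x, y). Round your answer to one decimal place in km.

119.4 km east, -142.7 km north

Circle about each station: x² + y² = 186.06²; (x + 136.1)² + (y + 107.9)² = 257.86²; (x + 111.1)² + (y − 11.7)² = 277.43².
Subtracting the A equation from the B and C equations removes the quadratic terms:
-272.2 x − 215.8 y = -1707.84
-222.2 x + 23.4 y = -29868.98
Solving the 2×2 system: x ≈ 119.4, y ≈ -142.7 km.
Check against A (with the unrounded x, y): √(x²+y²) = 186.05 ≈ 186.06 km. ✓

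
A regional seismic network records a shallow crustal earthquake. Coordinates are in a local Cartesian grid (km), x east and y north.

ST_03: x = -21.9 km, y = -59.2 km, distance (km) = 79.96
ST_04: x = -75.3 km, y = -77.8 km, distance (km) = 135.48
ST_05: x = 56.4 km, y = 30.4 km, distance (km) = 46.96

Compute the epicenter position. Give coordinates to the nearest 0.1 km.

Circle about each station: (x + 21.9)² + (y + 59.2)² = 79.96²; (x + 75.3)² + (y + 77.8)² = 135.48²; (x − 56.4)² + (y − 30.4)² = 46.96².
Subtracting pairs of circle equations eliminates x²+y² and gives linear equations (the radical axes):
-106.8 x − 37.2 y = -4222.55
156.6 x + 179.2 y = 4309.23
Solving the 2×2 system: x ≈ 44.8, y ≈ -15.1 km.

(44.8, -15.1)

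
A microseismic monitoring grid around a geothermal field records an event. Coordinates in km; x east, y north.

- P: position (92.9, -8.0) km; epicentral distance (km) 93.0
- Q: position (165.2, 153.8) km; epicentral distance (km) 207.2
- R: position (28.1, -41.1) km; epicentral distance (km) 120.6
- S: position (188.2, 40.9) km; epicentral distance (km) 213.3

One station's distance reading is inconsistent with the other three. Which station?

P

Solve using three stations at a time. Using Q, R, S (subtract circle equations pairwise → linear system) gives (x, y) ≈ (-23.4, 68.0).
Distances from that point to each station vs reported:
  P: calculated 138.9 vs reported 93.0 → residual 45.9 km
  Q: calculated 207.2 vs reported 207.2 → residual 0.0 km
  R: calculated 120.6 vs reported 120.6 → residual 0.0 km
  S: calculated 213.3 vs reported 213.3 → residual 0.0 km
Q, R, S are mutually consistent (residuals ≈ 0); P is off by 45.9 km.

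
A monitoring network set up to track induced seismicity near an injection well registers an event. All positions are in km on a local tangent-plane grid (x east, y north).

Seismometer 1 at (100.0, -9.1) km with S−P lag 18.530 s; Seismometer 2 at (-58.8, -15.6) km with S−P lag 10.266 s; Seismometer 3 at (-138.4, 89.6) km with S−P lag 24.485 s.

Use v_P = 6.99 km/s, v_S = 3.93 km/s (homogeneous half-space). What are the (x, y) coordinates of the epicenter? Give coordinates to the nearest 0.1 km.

Distance from S−P lag: d = Δt · v_P v_S / (v_P − v_S) = Δt · (6.99·3.93)/(6.99−3.93) ≈ 8.9774·Δt.
So d_Seismometer 1 = 166.35, d_Seismometer 2 = 92.16, d_Seismometer 3 = 219.81 km.
Circle about each station: (x − 100.0)² + (y + 9.1)² = 166.35²; (x + 58.8)² + (y + 15.6)² = 92.16²; (x + 138.4)² + (y − 89.6)² = 219.81².
Subtracting pairs of circle equations eliminates x²+y² and gives linear equations (the radical axes):
-317.6 x − 13.0 y = 12796.85
-476.8 x + 197.4 y = -3544.20
Solving the 2×2 system: x ≈ -36.0, y ≈ -104.9 km.
Check against Seismometer 1 (with the unrounded x, y): √((x − 100.0)²+(y + 9.1)²) = 166.36 ≈ 166.35 km. ✓

x ≈ -36.0 km, y ≈ -104.9 km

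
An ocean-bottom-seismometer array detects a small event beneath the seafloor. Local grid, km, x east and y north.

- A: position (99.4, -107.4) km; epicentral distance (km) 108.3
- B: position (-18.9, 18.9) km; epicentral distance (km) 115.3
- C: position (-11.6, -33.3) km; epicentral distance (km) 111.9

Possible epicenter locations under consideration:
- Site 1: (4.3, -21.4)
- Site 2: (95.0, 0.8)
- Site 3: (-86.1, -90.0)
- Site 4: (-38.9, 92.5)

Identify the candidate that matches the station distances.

Site 2

For each candidate, compare |candidate − station| to the reported distance:
Site 1: residuals A 19.9, B 68.8, C 92.0 → max 92.0 km
Site 2: residuals A 0.0, B 0.0, C 0.0 → max 0.0 km
Site 3: residuals A 78.0, B 12.7, C 18.3 → max 78.0 km
Site 4: residuals A 134.8, B 39.0, C 16.8 → max 134.8 km
Only Site 2 has all residuals ≈ 0.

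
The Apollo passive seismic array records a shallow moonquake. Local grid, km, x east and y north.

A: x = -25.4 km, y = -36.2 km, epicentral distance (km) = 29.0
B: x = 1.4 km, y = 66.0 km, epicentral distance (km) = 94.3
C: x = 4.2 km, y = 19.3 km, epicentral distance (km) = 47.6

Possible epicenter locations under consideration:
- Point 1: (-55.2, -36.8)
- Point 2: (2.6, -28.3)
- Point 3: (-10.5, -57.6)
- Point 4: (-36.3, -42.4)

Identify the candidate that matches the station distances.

For each candidate, compare |candidate − station| to the reported distance:
Point 1: residuals A 0.8, B 23.1, C 34.1 → max 34.1 km
Point 2: residuals A 0.1, B 0.0, C 0.0 → max 0.1 km
Point 3: residuals A 2.9, B 29.9, C 30.7 → max 30.7 km
Point 4: residuals A 16.5, B 20.5, C 26.2 → max 26.2 km
Only Point 2 has all residuals ≈ 0.

Point 2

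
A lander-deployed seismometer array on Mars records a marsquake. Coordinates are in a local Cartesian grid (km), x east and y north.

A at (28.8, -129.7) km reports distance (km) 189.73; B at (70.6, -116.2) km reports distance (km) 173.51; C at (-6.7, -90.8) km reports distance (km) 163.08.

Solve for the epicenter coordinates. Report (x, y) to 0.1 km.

(62.0, 57.1)

Circle about each station: (x − 28.8)² + (y + 129.7)² = 189.73²; (x − 70.6)² + (y + 116.2)² = 173.51²; (x + 6.7)² + (y + 90.8)² = 163.08².
Subtracting the A equation from the B and C equations removes the quadratic terms:
83.6 x + 27.0 y = 6727.02
-71.0 x + 77.8 y = 40.39
Solving the 2×2 system: x ≈ 62.0, y ≈ 57.1 km.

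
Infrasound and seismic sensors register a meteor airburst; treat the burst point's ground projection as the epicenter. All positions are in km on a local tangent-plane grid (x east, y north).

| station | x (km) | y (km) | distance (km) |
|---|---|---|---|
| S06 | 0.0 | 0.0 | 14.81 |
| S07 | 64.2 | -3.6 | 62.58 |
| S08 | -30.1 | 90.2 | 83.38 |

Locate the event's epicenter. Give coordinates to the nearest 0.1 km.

x ≈ 4.2 km, y ≈ 14.2 km

Circle about each station: x² + y² = 14.81²; (x − 64.2)² + (y + 3.6)² = 62.58²; (x + 30.1)² + (y − 90.2)² = 83.38².
Subtracting pairs of circle equations eliminates x²+y² and gives linear equations (the radical axes):
128.4 x − 7.2 y = 437.68
-60.2 x + 180.4 y = 2309.16
Solving the 2×2 system: x ≈ 4.2, y ≈ 14.2 km.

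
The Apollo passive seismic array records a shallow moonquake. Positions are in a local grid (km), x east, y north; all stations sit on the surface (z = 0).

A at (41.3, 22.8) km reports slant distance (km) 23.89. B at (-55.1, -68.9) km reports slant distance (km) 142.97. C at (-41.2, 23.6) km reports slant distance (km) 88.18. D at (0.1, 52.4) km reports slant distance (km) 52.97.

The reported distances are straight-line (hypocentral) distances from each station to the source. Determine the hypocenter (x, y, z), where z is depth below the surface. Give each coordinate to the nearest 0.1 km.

Each station gives a sphere (x−x_i)² + (y−y_i)² + z² = d_i² (stations at z=0).
Subtracting the A sphere from B and C: z² cancels, leaving linear equations in x and y:
-192.8 x − 183.4 y = -14312.00
-165.0 x + 1.6 y = -7176.11
Solving: x ≈ 43.802, y ≈ 31.990 km (keep extra digits for the depth step; rounded: 43.8, 32.0).
Then from the A sphere: z² = 23.89² − (x − 41.3)² − (y − 22.8)² with x = 43.802, y = 31.990, so z ≈ 21.909 ≈ 21.9 km.

(43.8, 32.0, 21.9)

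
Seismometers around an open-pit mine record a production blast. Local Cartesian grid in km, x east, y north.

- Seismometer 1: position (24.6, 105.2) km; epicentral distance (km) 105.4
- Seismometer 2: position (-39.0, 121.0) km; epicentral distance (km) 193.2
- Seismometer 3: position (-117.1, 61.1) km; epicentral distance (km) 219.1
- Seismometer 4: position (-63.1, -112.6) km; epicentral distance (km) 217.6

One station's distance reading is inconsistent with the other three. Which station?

Solve using three stations at a time. Using Seismometer 1, Seismometer 3, Seismometer 4 (subtract circle equations pairwise → linear system) gives (x, y) ≈ (100.0, 31.5).
Distances from that point to each station vs reported:
  Seismometer 1: calculated 105.5 vs reported 105.4 → residual 0.1 km
  Seismometer 2: calculated 165.4 vs reported 193.2 → residual 27.8 km
  Seismometer 3: calculated 219.1 vs reported 219.1 → residual 0.0 km
  Seismometer 4: calculated 217.6 vs reported 217.6 → residual 0.0 km
Seismometer 1, Seismometer 3, Seismometer 4 are mutually consistent (residuals ≈ 0); Seismometer 2 is off by 27.8 km.

Seismometer 2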